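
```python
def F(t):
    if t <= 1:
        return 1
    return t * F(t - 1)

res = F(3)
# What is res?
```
Call trace:
F(t=3)
  F(t=2)
    F(t=1)
    -> return 1
  -> return 2
-> return 6

Final answer: 6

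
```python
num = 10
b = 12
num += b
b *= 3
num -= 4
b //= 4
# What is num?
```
Trace:
  num=10
  num=10, b=12
  num=22, b=12
  num=22, b=36
  num=18, b=36
  num=18, b=9

Final answer: 18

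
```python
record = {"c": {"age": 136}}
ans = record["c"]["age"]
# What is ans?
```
Trace:
  record={'c': {'age': 136}}
  record={'c': {'age': 136}}, ans=136

Final answer: 136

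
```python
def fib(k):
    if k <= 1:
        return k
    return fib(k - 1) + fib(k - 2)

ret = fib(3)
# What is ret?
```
Call trace:
fib(k=3)
  fib(k=2)
    fib(k=1)
    -> return 1
    fib(k=0)
    -> return 0
  -> return 1
  fib(k=1)
  -> return 1
-> return 2

Final answer: 2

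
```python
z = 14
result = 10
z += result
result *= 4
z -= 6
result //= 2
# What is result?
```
Trace:
  z=14
  z=14, result=10
  z=24, result=10
  z=24, result=40
  z=18, result=40
  z=18, result=20

Final answer: 20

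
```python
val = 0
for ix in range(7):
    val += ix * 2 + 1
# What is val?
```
Trace:
  val=0
  val=1, ix=0
  val=4, ix=1
  val=9, ix=2
  val=16, ix=3
  val=25, ix=4
  val=36, ix=5
  val=49, ix=6

Final answer: 49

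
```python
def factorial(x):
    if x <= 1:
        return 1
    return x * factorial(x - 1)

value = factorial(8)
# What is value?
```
Call trace:
factorial(x=8)
  factorial(x=7)
    factorial(x=6)
      factorial(x=5)
        factorial(x=4)
          factorial(x=3)
            factorial(x=2)
              factorial(x=1)
              -> return 1
            -> return 2
          -> return 6
        -> return 24
      -> return 120
    -> return 720
  -> return 5040
-> return 40320

Final answer: 40320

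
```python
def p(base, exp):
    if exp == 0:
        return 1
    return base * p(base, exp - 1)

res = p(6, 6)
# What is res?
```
Call trace:
p(base=6, exp=6)
  p(base=6, exp=5)
    p(base=6, exp=4)
      p(base=6, exp=3)
        p(base=6, exp=2)
          p(base=6, exp=1)
            p(base=6, exp=0)
            -> return 1
          -> return 6
        -> return 36
      -> return 216
    -> return 1296
  -> return 7776
-> return 46656

Final answer: 46656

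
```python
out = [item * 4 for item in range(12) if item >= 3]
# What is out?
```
Trace:
  item=0
  item=1
  item=2
  item=3
  item=4
  item=5
  item=6
  item=7
  item=8
  item=9
  item=10
  item=11
  out=[12, 16, 20, 24, 28, 32, 36, 40, 44]

Final answer: [12, 16, 20, 24, 28, 32, 36, 40, 44]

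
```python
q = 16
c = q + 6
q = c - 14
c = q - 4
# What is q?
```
Trace:
  q=16
  q=16, c=22
  q=8, c=22
  q=8, c=4

Final answer: 8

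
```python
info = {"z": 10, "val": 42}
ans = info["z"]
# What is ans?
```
Trace:
  info={'z': 10, 'val': 42}
  info={'z': 10, 'val': 42}, ans=10

Final answer: 10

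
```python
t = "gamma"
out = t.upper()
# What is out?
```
Trace:
  t='gamma'
  t='gamma', out='GAMMA'

Final answer: 'GAMMA'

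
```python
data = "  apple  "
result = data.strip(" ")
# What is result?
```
Trace:
  data='  apple  '
  data='  apple  ', result='apple'

Final answer: 'apple'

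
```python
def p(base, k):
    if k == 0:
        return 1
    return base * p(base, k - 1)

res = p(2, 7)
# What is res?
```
Call trace:
p(base=2, k=7)
  p(base=2, k=6)
    p(base=2, k=5)
      p(base=2, k=4)
        p(base=2, k=3)
          p(base=2, k=2)
            p(base=2, k=1)
              p(base=2, k=0)
              -> return 1
            -> return 2
          -> return 4
        -> return 8
      -> return 16
    -> return 32
  -> return 64
-> return 128

Final answer: 128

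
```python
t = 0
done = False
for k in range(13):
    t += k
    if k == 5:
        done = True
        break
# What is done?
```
Trace:
  t=0
  t=0, done=False
  t=0, done=False, k=0
  t=1, done=False, k=1
  t=3, done=False, k=2
  t=6, done=False, k=3
  t=10, done=False, k=4
  t=15, done=True, k=5

Final answer: True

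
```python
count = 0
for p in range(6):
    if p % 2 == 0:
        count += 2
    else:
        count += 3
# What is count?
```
Trace:
  count=0
  count=2, p=0
  count=5, p=1
  count=7, p=2
  count=10, p=3
  count=12, p=4
  count=15, p=5

Final answer: 15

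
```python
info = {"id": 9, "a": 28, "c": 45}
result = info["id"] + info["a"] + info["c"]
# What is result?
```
Trace:
  info={'id': 9, 'a': 28, 'c': 45}
  info={'id': 9, 'a': 28, 'c': 45}, result=82

Final answer: 82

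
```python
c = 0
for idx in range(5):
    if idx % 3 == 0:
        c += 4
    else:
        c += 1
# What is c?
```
Trace:
  c=0
  c=4, idx=0
  c=5, idx=1
  c=6, idx=2
  c=10, idx=3
  c=11, idx=4

Final answer: 11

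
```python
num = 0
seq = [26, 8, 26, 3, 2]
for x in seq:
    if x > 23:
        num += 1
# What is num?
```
Trace:
  num=0
  num=1, x=26
  num=1, x=8
  num=2, x=26
  num=2, x=3
  num=2, x=2

Final answer: 2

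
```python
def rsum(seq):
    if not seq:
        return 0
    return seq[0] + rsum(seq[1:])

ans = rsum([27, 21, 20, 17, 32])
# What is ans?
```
Call trace:
rsum(seq=[27, 21, 20, 17, 32])
  rsum(seq=[21, 20, 17, 32])
    rsum(seq=[20, 17, 32])
      rsum(seq=[17, 32])
        rsum(seq=[32])
          rsum(seq=[])
          -> return 0
        -> return 32
      -> return 49
    -> return 69
  -> return 90
-> return 117

Final answer: 117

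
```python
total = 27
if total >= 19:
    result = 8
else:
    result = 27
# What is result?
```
Trace:
  total=27
  total=27, result=8

Final answer: 8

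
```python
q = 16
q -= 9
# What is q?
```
Trace:
  q=16
  q=7

Final answer: 7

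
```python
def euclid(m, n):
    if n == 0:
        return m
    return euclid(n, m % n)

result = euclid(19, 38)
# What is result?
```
Call trace:
euclid(m=19, n=38)
  euclid(m=38, n=19)
    euclid(m=19, n=0)
    -> return 19
  -> return 19
-> return 19

Final answer: 19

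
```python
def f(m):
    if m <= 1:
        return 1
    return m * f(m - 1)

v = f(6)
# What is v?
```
Call trace:
f(m=6)
  f(m=5)
    f(m=4)
      f(m=3)
        f(m=2)
          f(m=1)
          -> return 1
        -> return 2
      -> return 6
    -> return 24
  -> return 120
-> return 720

Final answer: 720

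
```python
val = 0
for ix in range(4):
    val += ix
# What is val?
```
Trace:
  val=0
  val=0, ix=0
  val=1, ix=1
  val=3, ix=2
  val=6, ix=3

Final answer: 6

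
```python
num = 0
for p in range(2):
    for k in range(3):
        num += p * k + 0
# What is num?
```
Trace:
  num=0
  num=0, p=0, k=0
  num=0, p=0, k=1
  num=0, p=0, k=2
  num=0, p=1, k=0
  num=1, p=1, k=1
  num=3, p=1, k=2

Final answer: 3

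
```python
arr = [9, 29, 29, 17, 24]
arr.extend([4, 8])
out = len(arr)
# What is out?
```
Trace:
  arr=[9, 29, 29, 17, 24]
  arr=[9, 29, 29, 17, 24, 4, 8]
  arr=[9, 29, 29, 17, 24, 4, 8], out=7

Final answer: 7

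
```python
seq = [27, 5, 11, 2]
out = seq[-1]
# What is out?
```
Trace:
  seq=[27, 5, 11, 2]
  seq=[27, 5, 11, 2], out=2

Final answer: 2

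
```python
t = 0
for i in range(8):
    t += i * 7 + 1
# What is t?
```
Trace:
  t=0
  t=1, i=0
  t=9, i=1
  t=24, i=2
  t=46, i=3
  t=75, i=4
  t=111, i=5
  t=154, i=6
  t=204, i=7

Final answer: 204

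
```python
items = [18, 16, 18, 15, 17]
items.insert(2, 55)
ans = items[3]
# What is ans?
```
Trace:
  items=[18, 16, 18, 15, 17]
  items=[18, 16, 55, 18, 15, 17]
  items=[18, 16, 55, 18, 15, 17], ans=18

Final answer: 18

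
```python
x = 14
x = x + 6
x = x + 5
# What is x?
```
Trace:
  x=14
  x=20
  x=25

Final answer: 25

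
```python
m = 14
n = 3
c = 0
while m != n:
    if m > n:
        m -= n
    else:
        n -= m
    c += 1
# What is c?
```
Trace:
  m=14
  m=14, n=3
  m=14, n=3, c=0
  m=11, n=3, c=1
  m=8, n=3, c=2
  m=5, n=3, c=3
  m=2, n=3, c=4
  m=2, n=1, c=5
  m=1, n=1, c=6

Final answer: 6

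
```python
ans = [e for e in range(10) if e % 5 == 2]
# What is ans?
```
Trace:
  e=0
  e=1
  e=2
  e=3
  e=4
  e=5
  e=6
  e=7
  e=8
  e=9
  ans=[2, 7]

Final answer: [2, 7]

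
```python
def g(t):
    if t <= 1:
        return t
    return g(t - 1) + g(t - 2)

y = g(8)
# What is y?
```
Call trace (a repeated sub-call is expanded the first time; later identical calls just restate its return value):
g(t=8)
  g(t=7)
    g(t=6)
      g(t=5)
        g(t=4)
          g(t=3)
            g(t=2)
              g(t=1)
              -> return 1
              g(t=0)
              -> return 0
            -> return 1
            g(t=1)
            -> return 1
          -> return 2
          g(t=2) -> return 1  (same call as traced above)
        -> return 3
        g(t=3) -> return 2  (same call as traced above)
      -> return 5
      g(t=4) -> return 3  (same call as traced above)
    -> return 8
    g(t=5) -> return 5  (same call as traced above)
  -> return 13
  g(t=6) -> return 8  (same call as traced above)
-> return 21

Final answer: 21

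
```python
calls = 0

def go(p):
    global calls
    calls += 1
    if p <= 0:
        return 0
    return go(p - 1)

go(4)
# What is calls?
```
Call trace:
go(p=4)
  go(p=3)
    go(p=2)
      go(p=1)
        go(p=0)
        -> return 0
      -> return 0
    -> return 0
  -> return 0
-> return 0

calls is incremented once per call. go is entered once for each p = 4, 3, 2, 1, 0 (the p <= 0 call returns without recursing), i.e. 4 + 1 calls.
calls = 5

Final answer: 5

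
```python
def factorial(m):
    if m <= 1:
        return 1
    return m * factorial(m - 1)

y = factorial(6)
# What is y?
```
Call trace:
factorial(m=6)
  factorial(m=5)
    factorial(m=4)
      factorial(m=3)
        factorial(m=2)
          factorial(m=1)
          -> return 1
        -> return 2
      -> return 6
    -> return 24
  -> return 120
-> return 720

Final answer: 720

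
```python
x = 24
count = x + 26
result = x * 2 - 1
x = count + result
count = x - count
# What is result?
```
Trace:
  x=24
  x=24, count=50
  x=24, count=50, result=47
  x=97, count=50, result=47
  x=97, count=47, result=47

Final answer: 47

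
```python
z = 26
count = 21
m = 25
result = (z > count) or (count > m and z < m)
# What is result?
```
Trace:
  z=26
  z=26, count=21
  z=26, count=21, m=25
  z=26, count=21, m=25, result=True

Final answer: True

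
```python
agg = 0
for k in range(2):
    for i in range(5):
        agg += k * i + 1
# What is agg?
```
Trace:
  agg=0
  agg=1, k=0, i=0
  agg=2, k=0, i=1
  agg=3, k=0, i=2
  agg=4, k=0, i=3
  agg=5, k=0, i=4
  agg=6, k=1, i=0
  agg=8, k=1, i=1
  agg=11, k=1, i=2
  agg=15, k=1, i=3
  agg=20, k=1, i=4

Final answer: 20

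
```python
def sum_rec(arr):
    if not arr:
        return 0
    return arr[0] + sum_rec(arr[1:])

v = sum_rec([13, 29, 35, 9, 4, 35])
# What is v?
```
Call trace:
sum_rec(arr=[13, 29, 35, 9, 4, 35])
  sum_rec(arr=[29, 35, 9, 4, 35])
    sum_rec(arr=[35, 9, 4, 35])
      sum_rec(arr=[9, 4, 35])
        sum_rec(arr=[4, 35])
          sum_rec(arr=[35])
            sum_rec(arr=[])
            -> return 0
          -> return 35
        -> return 39
      -> return 48
    -> return 83
  -> return 112
-> return 125

Final answer: 125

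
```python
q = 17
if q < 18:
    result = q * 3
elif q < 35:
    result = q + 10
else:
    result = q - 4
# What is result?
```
Trace:
  q=17
  q=17, result=51

Final answer: 51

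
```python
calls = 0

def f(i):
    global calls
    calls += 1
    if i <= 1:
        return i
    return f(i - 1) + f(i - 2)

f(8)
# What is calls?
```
Call trace (a repeated sub-call is expanded the first time; later identical calls just restate its return value):
f(i=8)
  f(i=7)
    f(i=6)
      f(i=5)
        f(i=4)
          f(i=3)
            f(i=2)
              f(i=1)
              -> return 1
              f(i=0)
              -> return 0
            -> return 1
            f(i=1)
            -> return 1
          -> return 2
          f(i=2) -> return 1  (same call as traced above)
        -> return 3
        f(i=3) -> return 2  (same call as traced above)
      -> return 5
      f(i=4) -> return 3  (same call as traced above)
    -> return 8
    f(i=5) -> return 5  (same call as traced above)
  -> return 13
  f(i=6) -> return 8  (same call as traced above)
-> return 21

calls is incremented once per call, so count the calls in each subtree. Let C(i) = number of calls made by f(i).
C(0) = C(1) = 1 (base case, no recursion); C(i) = 1 + C(i - 1) + C(i - 2) otherwise.
C(2) = 1 + C(1) + C(0) = 1 + 1 + 1 = 3
C(3) = 1 + C(2) + C(1) = 1 + 3 + 1 = 5
C(4) = 1 + C(3) + C(2) = 1 + 5 + 3 = 9
C(5) = 1 + C(4) + C(3) = 1 + 9 + 5 = 15
C(6) = 1 + C(5) + C(4) = 1 + 15 + 9 = 25
C(7) = 1 + C(6) + C(5) = 1 + 25 + 15 = 41
C(8) = 1 + C(7) + C(6) = 1 + 41 + 25 = 67
calls = C(8) = 67

Final answer: 67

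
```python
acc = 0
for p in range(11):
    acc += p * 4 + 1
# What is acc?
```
Trace:
  acc=0
  acc=1, p=0
  acc=6, p=1
  acc=15, p=2
  acc=28, p=3
  acc=45, p=4
  acc=66, p=5
  acc=91, p=6
  acc=120, p=7
  acc=153, p=8
  acc=190, p=9
  acc=231, p=10

Final answer: 231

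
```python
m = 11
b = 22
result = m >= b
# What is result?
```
Trace:
  m=11
  m=11, b=22
  m=11, b=22, result=False

Final answer: False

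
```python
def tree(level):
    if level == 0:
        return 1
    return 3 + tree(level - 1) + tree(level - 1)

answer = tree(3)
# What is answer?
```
Call trace (a repeated sub-call is expanded the first time; later identical calls just restate its return value):
tree(level=3)
  tree(level=2)
    tree(level=1)
      tree(level=0)
      -> return 1
      tree(level=0)
      -> return 1
    -> return 5
    tree(level=1) -> return 5  (same call as traced above)
  -> return 13
  tree(level=2) -> return 13  (same call as traced above)
-> return 29

Final answer: 29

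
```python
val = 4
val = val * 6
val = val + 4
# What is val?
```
Trace:
  val=4
  val=24
  val=28

Final answer: 28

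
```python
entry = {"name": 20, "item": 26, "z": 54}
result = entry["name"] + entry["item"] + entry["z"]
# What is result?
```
Trace:
  entry={'name': 20, 'item': 26, 'z': 54}
  entry={'name': 20, 'item': 26, 'z': 54}, result=100

Final answer: 100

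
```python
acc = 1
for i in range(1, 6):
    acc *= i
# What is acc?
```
Trace:
  acc=1
  acc=1, i=1
  acc=2, i=2
  acc=6, i=3
  acc=24, i=4
  acc=120, i=5

Final answer: 120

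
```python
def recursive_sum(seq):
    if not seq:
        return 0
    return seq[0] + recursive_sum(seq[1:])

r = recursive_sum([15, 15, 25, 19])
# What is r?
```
Call trace:
recursive_sum(seq=[15, 15, 25, 19])
  recursive_sum(seq=[15, 25, 19])
    recursive_sum(seq=[25, 19])
      recursive_sum(seq=[19])
        recursive_sum(seq=[])
        -> return 0
      -> return 19
    -> return 44
  -> return 59
-> return 74

Final answer: 74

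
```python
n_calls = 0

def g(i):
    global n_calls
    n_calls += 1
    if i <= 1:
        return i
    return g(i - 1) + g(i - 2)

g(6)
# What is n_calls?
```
Call trace (a repeated sub-call is expanded the first time; later identical calls just restate its return value):
g(i=6)
  g(i=5)
    g(i=4)
      g(i=3)
        g(i=2)
          g(i=1)
          -> return 1
          g(i=0)
          -> return 0
        -> return 1
        g(i=1)
        -> return 1
      -> return 2
      g(i=2) -> return 1  (same call as traced above)
    -> return 3
    g(i=3) -> return 2  (same call as traced above)
  -> return 5
  g(i=4) -> return 3  (same call as traced above)
-> return 8

n_calls is incremented once per call, so count the calls in each subtree. Let C(i) = number of calls made by g(i).
C(0) = C(1) = 1 (base case, no recursion); C(i) = 1 + C(i - 1) + C(i - 2) otherwise.
C(2) = 1 + C(1) + C(0) = 1 + 1 + 1 = 3
C(3) = 1 + C(2) + C(1) = 1 + 3 + 1 = 5
C(4) = 1 + C(3) + C(2) = 1 + 5 + 3 = 9
C(5) = 1 + C(4) + C(3) = 1 + 9 + 5 = 15
C(6) = 1 + C(5) + C(4) = 1 + 15 + 9 = 25
n_calls = C(6) = 25

Final answer: 25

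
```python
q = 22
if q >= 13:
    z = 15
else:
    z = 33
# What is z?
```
Trace:
  q=22
  q=22, z=15

Final answer: 15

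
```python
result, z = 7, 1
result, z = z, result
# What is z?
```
Trace:
  result=7, z=1
  result=1, z=7

Final answer: 7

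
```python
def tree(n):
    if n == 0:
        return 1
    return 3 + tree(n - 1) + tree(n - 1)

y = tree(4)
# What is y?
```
Call trace (a repeated sub-call is expanded the first time; later identical calls just restate its return value):
tree(n=4)
  tree(n=3)
    tree(n=2)
      tree(n=1)
        tree(n=0)
        -> return 1
        tree(n=0)
        -> return 1
      -> return 5
      tree(n=1) -> return 5  (same call as traced above)
    -> return 13
    tree(n=2) -> return 13  (same call as traced above)
  -> return 29
  tree(n=3) -> return 29  (same call as traced above)
-> return 61

Final answer: 61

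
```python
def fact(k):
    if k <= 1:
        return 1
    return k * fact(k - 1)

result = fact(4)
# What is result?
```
Call trace:
fact(k=4)
  fact(k=3)
    fact(k=2)
      fact(k=1)
      -> return 1
    -> return 2
  -> return 6
-> return 24

Final answer: 24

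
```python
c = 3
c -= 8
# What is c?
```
Trace:
  c=3
  c=-5

Final answer: -5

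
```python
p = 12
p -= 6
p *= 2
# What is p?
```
Trace:
  p=12
  p=6
  p=12

Final answer: 12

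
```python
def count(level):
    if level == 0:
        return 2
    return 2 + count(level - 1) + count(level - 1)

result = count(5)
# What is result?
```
Call trace (a repeated sub-call is expanded the first time; later identical calls just restate its return value):
count(level=5)
  count(level=4)
    count(level=3)
      count(level=2)
        count(level=1)
          count(level=0)
          -> return 2
          count(level=0)
          -> return 2
        -> return 6
        count(level=1) -> return 6  (same call as traced above)
      -> return 14
      count(level=2) -> return 14  (same call as traced above)
    -> return 30
    count(level=3) -> return 30  (same call as traced above)
  -> return 62
  count(level=4) -> return 62  (same call as traced above)
-> return 126

Final answer: 126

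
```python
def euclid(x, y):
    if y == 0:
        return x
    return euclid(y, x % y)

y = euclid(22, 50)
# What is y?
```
Call trace:
euclid(x=22, y=50)
  euclid(x=50, y=22)
    euclid(x=22, y=6)
      euclid(x=6, y=4)
        euclid(x=4, y=2)
          euclid(x=2, y=0)
          -> return 2
        -> return 2
      -> return 2
    -> return 2
  -> return 2
-> return 2

Final answer: 2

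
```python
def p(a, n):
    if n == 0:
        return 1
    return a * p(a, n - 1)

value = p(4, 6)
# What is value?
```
Call trace:
p(a=4, n=6)
  p(a=4, n=5)
    p(a=4, n=4)
      p(a=4, n=3)
        p(a=4, n=2)
          p(a=4, n=1)
            p(a=4, n=0)
            -> return 1
          -> return 4
        -> return 16
      -> return 64
    -> return 256
  -> return 1024
-> return 4096

Final answer: 4096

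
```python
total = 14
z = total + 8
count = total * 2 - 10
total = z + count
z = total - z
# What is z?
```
Trace:
  total=14
  total=14, z=22
  total=14, z=22, count=18
  total=40, z=22, count=18
  total=40, z=18, count=18

Final answer: 18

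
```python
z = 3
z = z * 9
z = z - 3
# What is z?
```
Trace:
  z=3
  z=27
  z=24

Final answer: 24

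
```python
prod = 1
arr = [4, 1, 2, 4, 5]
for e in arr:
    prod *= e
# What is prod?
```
Trace:
  prod=1
  prod=4, e=4
  prod=4, e=1
  prod=8, e=2
  prod=32, e=4
  prod=160, e=5

Final answer: 160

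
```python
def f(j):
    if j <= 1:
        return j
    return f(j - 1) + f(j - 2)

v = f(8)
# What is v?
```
Call trace (a repeated sub-call is expanded the first time; later identical calls just restate its return value):
f(j=8)
  f(j=7)
    f(j=6)
      f(j=5)
        f(j=4)
          f(j=3)
            f(j=2)
              f(j=1)
              -> return 1
              f(j=0)
              -> return 0
            -> return 1
            f(j=1)
            -> return 1
          -> return 2
          f(j=2) -> return 1  (same call as traced above)
        -> return 3
        f(j=3) -> return 2  (same call as traced above)
      -> return 5
      f(j=4) -> return 3  (same call as traced above)
    -> return 8
    f(j=5) -> return 5  (same call as traced above)
  -> return 13
  f(j=6) -> return 8  (same call as traced above)
-> return 21

Final answer: 21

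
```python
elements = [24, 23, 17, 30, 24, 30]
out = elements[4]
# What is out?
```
Trace:
  elements=[24, 23, 17, 30, 24, 30]
  elements=[24, 23, 17, 30, 24, 30], out=24

Final answer: 24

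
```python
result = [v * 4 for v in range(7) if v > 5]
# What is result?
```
Trace:
  v=0
  v=1
  v=2
  v=3
  v=4
  v=5
  v=6
  result=[24]

Final answer: [24]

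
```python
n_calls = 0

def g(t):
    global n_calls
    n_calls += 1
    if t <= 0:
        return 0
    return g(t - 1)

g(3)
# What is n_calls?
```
Call trace:
g(t=3)
  g(t=2)
    g(t=1)
      g(t=0)
      -> return 0
    -> return 0
  -> return 0
-> return 0

n_calls is incremented once per call. g is entered once for each t = 3, 2, 1, 0 (the t <= 0 call returns without recursing), i.e. 3 + 1 calls.
n_calls = 4

Final answer: 4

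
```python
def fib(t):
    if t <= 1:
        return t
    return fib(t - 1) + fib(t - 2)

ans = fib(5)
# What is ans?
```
Call trace (a repeated sub-call is expanded the first time; later identical calls just restate its return value):
fib(t=5)
  fib(t=4)
    fib(t=3)
      fib(t=2)
        fib(t=1)
        -> return 1
        fib(t=0)
        -> return 0
      -> return 1
      fib(t=1)
      -> return 1
    -> return 2
    fib(t=2) -> return 1  (same call as traced above)
  -> return 3
  fib(t=3) -> return 2  (same call as traced above)
-> return 5

Final answer: 5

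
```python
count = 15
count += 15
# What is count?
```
Trace:
  count=15
  count=30

Final answer: 30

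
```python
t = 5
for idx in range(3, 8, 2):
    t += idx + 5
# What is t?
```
Trace:
  t=5
  t=13, idx=3
  t=23, idx=5
  t=35, idx=7

Final answer: 35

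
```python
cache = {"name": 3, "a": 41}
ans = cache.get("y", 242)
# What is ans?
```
Trace:
  cache={'name': 3, 'a': 41}
  cache={'name': 3, 'a': 41}, ans=242

Final answer: 242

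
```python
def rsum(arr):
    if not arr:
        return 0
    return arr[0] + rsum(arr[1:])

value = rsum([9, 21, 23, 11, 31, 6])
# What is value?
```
Call trace:
rsum(arr=[9, 21, 23, 11, 31, 6])
  rsum(arr=[21, 23, 11, 31, 6])
    rsum(arr=[23, 11, 31, 6])
      rsum(arr=[11, 31, 6])
        rsum(arr=[31, 6])
          rsum(arr=[6])
            rsum(arr=[])
            -> return 0
          -> return 6
        -> return 37
      -> return 48
    -> return 71
  -> return 92
-> return 101

Final answer: 101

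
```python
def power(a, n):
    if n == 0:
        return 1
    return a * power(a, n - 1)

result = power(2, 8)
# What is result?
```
Call trace:
power(a=2, n=8)
  power(a=2, n=7)
    power(a=2, n=6)
      power(a=2, n=5)
        power(a=2, n=4)
          power(a=2, n=3)
            power(a=2, n=2)
              power(a=2, n=1)
                power(a=2, n=0)
                -> return 1
              -> return 2
            -> return 4
          -> return 8
        -> return 16
      -> return 32
    -> return 64
  -> return 128
-> return 256

Final answer: 256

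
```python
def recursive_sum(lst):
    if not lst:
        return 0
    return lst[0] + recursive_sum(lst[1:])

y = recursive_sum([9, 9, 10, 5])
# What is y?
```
Call trace:
recursive_sum(lst=[9, 9, 10, 5])
  recursive_sum(lst=[9, 10, 5])
    recursive_sum(lst=[10, 5])
      recursive_sum(lst=[5])
        recursive_sum(lst=[])
        -> return 0
      -> return 5
    -> return 15
  -> return 24
-> return 33

Final answer: 33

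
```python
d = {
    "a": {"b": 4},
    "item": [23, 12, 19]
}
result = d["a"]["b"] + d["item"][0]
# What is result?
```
Trace:
  d={'a': {'b': 4}, 'item': [23, 12, 19]}
  d={'a': {'b': 4}, 'item': [23, 12, 19]}, result=27

Final answer: 27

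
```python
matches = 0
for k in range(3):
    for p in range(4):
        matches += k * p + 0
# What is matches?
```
Trace:
  matches=0
  matches=0, k=0, p=0
  matches=0, k=0, p=1
  matches=0, k=0, p=2
  matches=0, k=0, p=3
  matches=0, k=1, p=0
  matches=1, k=1, p=1
  matches=3, k=1, p=2
  matches=6, k=1, p=3
  matches=6, k=2, p=0
  matches=8, k=2, p=1
  matches=12, k=2, p=2
  matches=18, k=2, p=3

Final answer: 18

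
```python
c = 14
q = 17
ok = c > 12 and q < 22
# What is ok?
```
Trace:
  c=14
  c=14, q=17
  c=14, q=17, ok=True

Final answer: True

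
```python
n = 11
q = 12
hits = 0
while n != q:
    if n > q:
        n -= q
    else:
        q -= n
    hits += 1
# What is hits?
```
Trace:
  n=11
  n=11, q=12
  n=11, q=12, hits=0
  n=11, q=1, hits=1
  n=10, q=1, hits=2
  n=9, q=1, hits=3
  n=8, q=1, hits=4
  n=7, q=1, hits=5
  n=6, q=1, hits=6
  n=5, q=1, hits=7
  n=4, q=1, hits=8
  n=3, q=1, hits=9
  n=2, q=1, hits=10
  n=1, q=1, hits=11

Final answer: 11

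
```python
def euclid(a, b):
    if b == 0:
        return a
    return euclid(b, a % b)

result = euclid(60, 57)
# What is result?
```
Call trace:
euclid(a=60, b=57)
  euclid(a=57, b=3)
    euclid(a=3, b=0)
    -> return 3
  -> return 3
-> return 3

Final answer: 3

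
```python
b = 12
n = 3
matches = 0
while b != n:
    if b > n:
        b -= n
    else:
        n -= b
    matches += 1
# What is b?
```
Trace:
  b=12
  b=12, n=3
  b=12, n=3, matches=0
  b=9, n=3, matches=1
  b=6, n=3, matches=2
  b=3, n=3, matches=3

Final answer: 3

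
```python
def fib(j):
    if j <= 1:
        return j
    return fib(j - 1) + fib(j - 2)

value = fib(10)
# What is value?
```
Call trace (a repeated sub-call is expanded the first time; later identical calls just restate its return value):
fib(j=10)
  fib(j=9)
    fib(j=8)
      fib(j=7)
        fib(j=6)
          fib(j=5)
            fib(j=4)
              fib(j=3)
                fib(j=2)
                  fib(j=1)
                  -> return 1
                  fib(j=0)
                  -> return 0
                -> return 1
                fib(j=1)
                -> return 1
              -> return 2
              fib(j=2) -> return 1  (same call as traced above)
            -> return 3
            fib(j=3) -> return 2  (same call as traced above)
          -> return 5
          fib(j=4) -> return 3  (same call as traced above)
        -> return 8
        fib(j=5) -> return 5  (same call as traced above)
      -> return 13
      fib(j=6) -> return 8  (same call as traced above)
    -> return 21
    fib(j=7) -> return 13  (same call as traced above)
  -> return 34
  fib(j=8) -> return 21  (same call as traced above)
-> return 55

Final answer: 55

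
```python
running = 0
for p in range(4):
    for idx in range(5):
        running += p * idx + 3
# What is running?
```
Trace:
  running=0
  running=3, p=0, idx=0
  running=6, p=0, idx=1
  running=9, p=0, idx=2
  running=12, p=0, idx=3
  running=15, p=0, idx=4
  running=18, p=1, idx=0
  running=22, p=1, idx=1
  running=27, p=1, idx=2
  running=33, p=1, idx=3
  running=40, p=1, idx=4
  running=43, p=2, idx=0
  running=48, p=2, idx=1
  running=55, p=2, idx=2
  running=64, p=2, idx=3
  running=75, p=2, idx=4
  running=78, p=3, idx=0
  running=84, p=3, idx=1
  running=93, p=3, idx=2
  running=105, p=3, idx=3
  running=120, p=3, idx=4

Final answer: 120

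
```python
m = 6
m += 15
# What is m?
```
Trace:
  m=6
  m=21

Final answer: 21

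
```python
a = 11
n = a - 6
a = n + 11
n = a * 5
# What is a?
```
Trace:
  a=11
  a=11, n=5
  a=16, n=5
  a=16, n=80

Final answer: 16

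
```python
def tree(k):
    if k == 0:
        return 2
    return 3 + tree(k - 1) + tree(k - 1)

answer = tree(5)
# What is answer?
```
Call trace (a repeated sub-call is expanded the first time; later identical calls just restate its return value):
tree(k=5)
  tree(k=4)
    tree(k=3)
      tree(k=2)
        tree(k=1)
          tree(k=0)
          -> return 2
          tree(k=0)
          -> return 2
        -> return 7
        tree(k=1) -> return 7  (same call as traced above)
      -> return 17
      tree(k=2) -> return 17  (same call as traced above)
    -> return 37
    tree(k=3) -> return 37  (same call as traced above)
  -> return 77
  tree(k=4) -> return 77  (same call as traced above)
-> return 157

Final answer: 157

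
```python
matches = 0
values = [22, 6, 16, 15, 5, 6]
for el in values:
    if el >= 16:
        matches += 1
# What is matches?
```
Trace:
  matches=0
  matches=1, el=22
  matches=1, el=6
  matches=2, el=16
  matches=2, el=15
  matches=2, el=5
  matches=2, el=6

Final answer: 2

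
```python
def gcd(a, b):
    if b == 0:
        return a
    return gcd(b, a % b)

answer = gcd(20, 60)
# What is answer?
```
Call trace:
gcd(a=20, b=60)
  gcd(a=60, b=20)
    gcd(a=20, b=0)
    -> return 20
  -> return 20
-> return 20

Final answer: 20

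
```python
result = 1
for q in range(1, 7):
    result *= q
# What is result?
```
Trace:
  result=1
  result=1, q=1
  result=2, q=2
  result=6, q=3
  result=24, q=4
  result=120, q=5
  result=720, q=6

Final answer: 720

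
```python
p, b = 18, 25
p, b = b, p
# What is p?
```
Trace:
  p=18, b=25
  p=25, b=18

Final answer: 25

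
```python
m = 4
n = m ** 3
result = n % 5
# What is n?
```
Trace:
  m=4
  m=4, n=64
  m=4, n=64, result=4

Final answer: 64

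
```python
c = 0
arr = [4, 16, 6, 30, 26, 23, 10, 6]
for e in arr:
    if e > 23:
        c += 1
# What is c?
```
Trace:
  c=0
  c=0, e=4
  c=0, e=16
  c=0, e=6
  c=1, e=30
  c=2, e=26
  c=2, e=23
  c=2, e=10
  c=2, e=6

Final answer: 2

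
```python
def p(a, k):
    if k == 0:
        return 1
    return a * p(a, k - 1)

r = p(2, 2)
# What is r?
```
Call trace:
p(a=2, k=2)
  p(a=2, k=1)
    p(a=2, k=0)
    -> return 1
  -> return 2
-> return 4

Final answer: 4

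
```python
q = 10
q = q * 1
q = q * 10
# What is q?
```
Trace:
  q=10
  q=10
  q=100

Final answer: 100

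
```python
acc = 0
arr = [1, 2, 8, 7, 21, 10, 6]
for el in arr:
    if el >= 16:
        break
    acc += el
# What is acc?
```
Trace:
  acc=0
  acc=1, el=1
  acc=3, el=2
  acc=11, el=8
  acc=18, el=7
  acc=18, el=21

Final answer: 18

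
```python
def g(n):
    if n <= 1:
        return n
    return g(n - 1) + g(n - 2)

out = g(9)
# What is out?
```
Call trace (a repeated sub-call is expanded the first time; later identical calls just restate its return value):
g(n=9)
  g(n=8)
    g(n=7)
      g(n=6)
        g(n=5)
          g(n=4)
            g(n=3)
              g(n=2)
                g(n=1)
                -> return 1
                g(n=0)
                -> return 0
              -> return 1
              g(n=1)
              -> return 1
            -> return 2
            g(n=2) -> return 1  (same call as traced above)
          -> return 3
          g(n=3) -> return 2  (same call as traced above)
        -> return 5
        g(n=4) -> return 3  (same call as traced above)
      -> return 8
      g(n=5) -> return 5  (same call as traced above)
    -> return 13
    g(n=6) -> return 8  (same call as traced above)
  -> return 21
  g(n=7) -> return 13  (same call as traced above)
-> return 34

Final answer: 34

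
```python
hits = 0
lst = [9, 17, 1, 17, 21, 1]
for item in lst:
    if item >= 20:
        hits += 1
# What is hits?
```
Trace:
  hits=0
  hits=0, item=9
  hits=0, item=17
  hits=0, item=1
  hits=0, item=17
  hits=1, item=21
  hits=1, item=1

Final answer: 1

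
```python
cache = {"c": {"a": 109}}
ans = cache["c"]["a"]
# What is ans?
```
Trace:
  cache={'c': {'a': 109}}
  cache={'c': {'a': 109}}, ans=109

Final answer: 109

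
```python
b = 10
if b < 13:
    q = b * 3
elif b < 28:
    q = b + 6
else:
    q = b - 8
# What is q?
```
Trace:
  b=10
  b=10, q=30

Final answer: 30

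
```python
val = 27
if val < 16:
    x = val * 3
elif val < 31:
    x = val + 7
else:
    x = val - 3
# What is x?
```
Trace:
  val=27
  val=27, x=34

Final answer: 34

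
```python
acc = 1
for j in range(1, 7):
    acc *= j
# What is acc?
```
Trace:
  acc=1
  acc=1, j=1
  acc=2, j=2
  acc=6, j=3
  acc=24, j=4
  acc=120, j=5
  acc=720, j=6

Final answer: 720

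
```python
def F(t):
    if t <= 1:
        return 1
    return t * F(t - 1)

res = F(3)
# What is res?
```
Call trace:
F(t=3)
  F(t=2)
    F(t=1)
    -> return 1
  -> return 2
-> return 6

Final answer: 6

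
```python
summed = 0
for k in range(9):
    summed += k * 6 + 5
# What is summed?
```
Trace:
  summed=0
  summed=5, k=0
  summed=16, k=1
  summed=33, k=2
  summed=56, k=3
  summed=85, k=4
  summed=120, k=5
  summed=161, k=6
  summed=208, k=7
  summed=261, k=8

Final answer: 261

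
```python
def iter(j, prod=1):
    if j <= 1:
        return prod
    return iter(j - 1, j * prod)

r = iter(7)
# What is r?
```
Call trace:
iter(j=7, prod=1)
  iter(j=6, prod=7)
    iter(j=5, prod=42)
      iter(j=4, prod=210)
        iter(j=3, prod=840)
          iter(j=2, prod=2520)
            iter(j=1, prod=5040)
            -> return 5040
          -> return 5040
        -> return 5040
      -> return 5040
    -> return 5040
  -> return 5040
-> return 5040

Final answer: 5040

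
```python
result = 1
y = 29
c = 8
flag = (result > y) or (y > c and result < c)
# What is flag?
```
Trace:
  result=1
  result=1, y=29
  result=1, y=29, c=8
  result=1, y=29, c=8, flag=True

Final answer: True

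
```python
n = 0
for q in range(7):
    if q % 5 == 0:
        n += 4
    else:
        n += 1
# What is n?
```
Trace:
  n=0
  n=4, q=0
  n=5, q=1
  n=6, q=2
  n=7, q=3
  n=8, q=4
  n=12, q=5
  n=13, q=6

Final answer: 13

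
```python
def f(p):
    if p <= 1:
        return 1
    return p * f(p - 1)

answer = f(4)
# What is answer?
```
Call trace:
f(p=4)
  f(p=3)
    f(p=2)
      f(p=1)
      -> return 1
    -> return 2
  -> return 6
-> return 24

Final answer: 24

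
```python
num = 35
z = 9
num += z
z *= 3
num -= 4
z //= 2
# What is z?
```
Trace:
  num=35
  num=35, z=9
  num=44, z=9
  num=44, z=27
  num=40, z=27
  num=40, z=13

Final answer: 13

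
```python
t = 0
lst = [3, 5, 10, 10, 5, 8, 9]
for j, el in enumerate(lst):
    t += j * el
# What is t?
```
Trace:
  t=0
  t=0, j=0, el=3
  t=5, j=1, el=5
  t=25, j=2, el=10
  t=55, j=3, el=10
  t=75, j=4, el=5
  t=115, j=5, el=8
  t=169, j=6, el=9

Final answer: 169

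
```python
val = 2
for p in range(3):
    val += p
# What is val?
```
Trace:
  val=2
  val=2, p=0
  val=3, p=1
  val=5, p=2

Final answer: 5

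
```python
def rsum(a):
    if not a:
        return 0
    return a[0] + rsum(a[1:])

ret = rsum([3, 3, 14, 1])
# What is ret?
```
Call trace:
rsum(a=[3, 3, 14, 1])
  rsum(a=[3, 14, 1])
    rsum(a=[14, 1])
      rsum(a=[1])
        rsum(a=[])
        -> return 0
      -> return 1
    -> return 15
  -> return 18
-> return 21

Final answer: 21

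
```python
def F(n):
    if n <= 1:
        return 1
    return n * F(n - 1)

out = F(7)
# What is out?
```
Call trace:
F(n=7)
  F(n=6)
    F(n=5)
      F(n=4)
        F(n=3)
          F(n=2)
            F(n=1)
            -> return 1
          -> return 2
        -> return 6
      -> return 24
    -> return 120
  -> return 720
-> return 5040

Final answer: 5040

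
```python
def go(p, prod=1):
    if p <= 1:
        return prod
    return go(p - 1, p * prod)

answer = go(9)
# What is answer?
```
Call trace:
go(p=9, prod=1)
  go(p=8, prod=9)
    go(p=7, prod=72)
      go(p=6, prod=504)
        go(p=5, prod=3024)
          go(p=4, prod=15120)
            go(p=3, prod=60480)
              go(p=2, prod=181440)
                go(p=1, prod=362880)
                -> return 362880
              -> return 362880
            -> return 362880
          -> return 362880
        -> return 362880
      -> return 362880
    -> return 362880
  -> return 362880
-> return 362880

Final answer: 362880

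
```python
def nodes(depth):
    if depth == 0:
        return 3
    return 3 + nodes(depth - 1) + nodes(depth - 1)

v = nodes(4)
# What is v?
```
Call trace (a repeated sub-call is expanded the first time; later identical calls just restate its return value):
nodes(depth=4)
  nodes(depth=3)
    nodes(depth=2)
      nodes(depth=1)
        nodes(depth=0)
        -> return 3
        nodes(depth=0)
        -> return 3
      -> return 9
      nodes(depth=1) -> return 9  (same call as traced above)
    -> return 21
    nodes(depth=2) -> return 21  (same call as traced above)
  -> return 45
  nodes(depth=3) -> return 45  (same call as traced above)
-> return 93

Final answer: 93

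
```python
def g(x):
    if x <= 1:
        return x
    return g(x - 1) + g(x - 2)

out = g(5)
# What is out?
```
Call trace (a repeated sub-call is expanded the first time; later identical calls just restate its return value):
g(x=5)
  g(x=4)
    g(x=3)
      g(x=2)
        g(x=1)
        -> return 1
        g(x=0)
        -> return 0
      -> return 1
      g(x=1)
      -> return 1
    -> return 2
    g(x=2) -> return 1  (same call as traced above)
  -> return 3
  g(x=3) -> return 2  (same call as traced above)
-> return 5

Final answer: 5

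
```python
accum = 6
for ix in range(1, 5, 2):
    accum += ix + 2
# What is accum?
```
Trace:
  accum=6
  accum=9, ix=1
  accum=14, ix=3

Final answer: 14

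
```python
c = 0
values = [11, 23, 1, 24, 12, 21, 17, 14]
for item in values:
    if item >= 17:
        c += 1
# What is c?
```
Trace:
  c=0
  c=0, item=11
  c=1, item=23
  c=1, item=1
  c=2, item=24
  c=2, item=12
  c=3, item=21
  c=4, item=17
  c=4, item=14

Final answer: 4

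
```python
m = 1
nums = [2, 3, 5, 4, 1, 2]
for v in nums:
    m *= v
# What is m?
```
Trace:
  m=1
  m=2, v=2
  m=6, v=3
  m=30, v=5
  m=120, v=4
  m=120, v=1
  m=240, v=2

Final answer: 240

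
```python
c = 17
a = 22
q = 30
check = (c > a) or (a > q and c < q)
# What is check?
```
Trace:
  c=17
  c=17, a=22
  c=17, a=22, q=30
  c=17, a=22, q=30, check=False

Final answer: False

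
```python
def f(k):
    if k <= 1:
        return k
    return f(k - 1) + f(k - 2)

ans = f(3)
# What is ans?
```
Call trace:
f(k=3)
  f(k=2)
    f(k=1)
    -> return 1
    f(k=0)
    -> return 0
  -> return 1
  f(k=1)
  -> return 1
-> return 2

Final answer: 2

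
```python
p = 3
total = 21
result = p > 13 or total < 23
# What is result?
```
Trace:
  p=3
  p=3, total=21
  p=3, total=21, result=True

Final answer: True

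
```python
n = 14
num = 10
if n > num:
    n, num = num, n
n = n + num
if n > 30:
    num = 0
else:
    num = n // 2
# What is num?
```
Trace:
  n=14
  n=14, num=10
  n=10, num=14
  n=24, num=14
  n=24, num=12

Final answer: 12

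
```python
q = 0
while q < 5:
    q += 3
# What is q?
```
Trace:
  q=0
  q=3
  q=6

Final answer: 6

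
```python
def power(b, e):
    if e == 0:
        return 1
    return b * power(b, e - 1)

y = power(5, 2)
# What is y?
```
Call trace:
power(b=5, e=2)
  power(b=5, e=1)
    power(b=5, e=0)
    -> return 1
  -> return 5
-> return 25

Final answer: 25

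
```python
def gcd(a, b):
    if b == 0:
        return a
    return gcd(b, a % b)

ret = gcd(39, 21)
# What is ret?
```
Call trace:
gcd(a=39, b=21)
  gcd(a=21, b=18)
    gcd(a=18, b=3)
      gcd(a=3, b=0)
      -> return 3
    -> return 3
  -> return 3
-> return 3

Final answer: 3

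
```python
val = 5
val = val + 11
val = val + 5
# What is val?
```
Trace:
  val=5
  val=16
  val=21

Final answer: 21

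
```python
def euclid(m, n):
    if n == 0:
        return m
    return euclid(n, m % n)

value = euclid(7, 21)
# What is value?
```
Call trace:
euclid(m=7, n=21)
  euclid(m=21, n=7)
    euclid(m=7, n=0)
    -> return 7
  -> return 7
-> return 7

Final answer: 7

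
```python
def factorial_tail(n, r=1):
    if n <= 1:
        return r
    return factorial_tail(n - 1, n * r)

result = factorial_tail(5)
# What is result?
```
Call trace:
factorial_tail(n=5, r=1)
  factorial_tail(n=4, r=5)
    factorial_tail(n=3, r=20)
      factorial_tail(n=2, r=60)
        factorial_tail(n=1, r=120)
        -> return 120
      -> return 120
    -> return 120
  -> return 120
-> return 120

Final answer: 120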